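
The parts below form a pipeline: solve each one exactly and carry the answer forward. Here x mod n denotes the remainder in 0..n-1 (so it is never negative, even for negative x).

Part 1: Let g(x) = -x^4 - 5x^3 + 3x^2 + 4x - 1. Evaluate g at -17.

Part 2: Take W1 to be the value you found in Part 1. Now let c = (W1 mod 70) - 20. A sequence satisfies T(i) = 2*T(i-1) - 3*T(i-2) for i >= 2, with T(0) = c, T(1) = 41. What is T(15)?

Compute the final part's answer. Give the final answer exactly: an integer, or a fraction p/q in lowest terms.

134621

Part 1: -1*(-17)^4 - 5*(-17)^3 + 3*(-17)^2 + 4*(-17)^1 - 1 = (-83521) + (24565) + (867) + (-68) + (-1) = -58158; answer -58158
Part 2: W1 = -58158; c = -8; T(2) = 2*(41) - 3*(-8) = 106; iterating: T(2)=106, T(3)=89, T(4)=-140, T(5)=-547, T(6)=-674, T(7)=293, T(8)=2608, T(9)=4337, T(10)=850, T(11)=-11311, T(12)=-25172, T(13)=-16411, T(14)=42694, T(15)=134621; answer 134621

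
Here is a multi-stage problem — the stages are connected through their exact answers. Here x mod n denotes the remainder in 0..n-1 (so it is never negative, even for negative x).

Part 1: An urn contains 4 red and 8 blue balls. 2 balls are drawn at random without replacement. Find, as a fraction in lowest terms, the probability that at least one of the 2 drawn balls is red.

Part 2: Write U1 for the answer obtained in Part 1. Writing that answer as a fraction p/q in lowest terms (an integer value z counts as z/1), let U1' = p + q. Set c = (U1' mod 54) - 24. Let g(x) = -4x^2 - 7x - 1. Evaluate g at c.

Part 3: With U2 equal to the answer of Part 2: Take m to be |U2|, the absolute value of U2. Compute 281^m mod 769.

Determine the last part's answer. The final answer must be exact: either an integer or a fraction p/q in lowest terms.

266

Part 1: total draws C(12,2) = 66; complement C(8,2) = 28; favorable 66 - 28 = 38; P = 19/33; answer 19/33
Part 2: U1 = 19/33; threaded value p + q = 52; c = 28; -4*(28)^2 - 7*(28)^1 - 1 = (-3136) + (-196) + (-1) = -3333; answer -3333
Part 3: U2 = -3333; m = 3333; squarings mod 769: 281^1=281, 281^2=523, 281^4=534, 281^8=626, 281^16=455, 281^32=164, 281^64=750, 281^128=361, 281^256=360, 281^512=408, 281^1024=360, 281^2048=408; 281^3333 = 281^1 * 281^4 * 281^256 * 281^1024 * 281^2048 = 266 (mod 769); answer 266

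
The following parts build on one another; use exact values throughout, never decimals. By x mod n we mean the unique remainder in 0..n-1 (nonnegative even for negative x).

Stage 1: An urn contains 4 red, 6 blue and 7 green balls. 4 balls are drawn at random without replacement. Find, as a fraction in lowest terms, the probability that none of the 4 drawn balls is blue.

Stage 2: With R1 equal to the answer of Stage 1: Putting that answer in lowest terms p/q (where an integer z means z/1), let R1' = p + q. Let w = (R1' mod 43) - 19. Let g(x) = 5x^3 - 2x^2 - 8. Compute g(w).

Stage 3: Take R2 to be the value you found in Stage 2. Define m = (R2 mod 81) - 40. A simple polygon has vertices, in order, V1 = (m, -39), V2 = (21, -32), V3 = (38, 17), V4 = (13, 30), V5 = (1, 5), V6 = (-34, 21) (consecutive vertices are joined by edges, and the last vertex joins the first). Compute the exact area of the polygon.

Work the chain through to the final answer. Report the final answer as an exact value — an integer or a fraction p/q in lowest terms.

2034

Stage 1: total draws C(17,4) = 2380; favorable C(11,4) = 330; P = 33/238; answer 33/238
Stage 2: R1 = 33/238; threaded value p + q = 271; w = -6; 5*(-6)^3 - 2*(-6)^2 - 8 = (-1080) + (-72) + (-8) = -1160; answer -1160
Stage 3: R2 = -1160; m = 15; cross terms: (15*-32 - 21*-39)=339, (21*17 - 38*-32)=1573, (38*30 - 13*17)=919, (13*5 - 1*30)=35, (1*21 - -34*5)=191, (-34*-39 - 15*21)=1011; twice the area = |4068| = 4068; area = 2034; answer 2034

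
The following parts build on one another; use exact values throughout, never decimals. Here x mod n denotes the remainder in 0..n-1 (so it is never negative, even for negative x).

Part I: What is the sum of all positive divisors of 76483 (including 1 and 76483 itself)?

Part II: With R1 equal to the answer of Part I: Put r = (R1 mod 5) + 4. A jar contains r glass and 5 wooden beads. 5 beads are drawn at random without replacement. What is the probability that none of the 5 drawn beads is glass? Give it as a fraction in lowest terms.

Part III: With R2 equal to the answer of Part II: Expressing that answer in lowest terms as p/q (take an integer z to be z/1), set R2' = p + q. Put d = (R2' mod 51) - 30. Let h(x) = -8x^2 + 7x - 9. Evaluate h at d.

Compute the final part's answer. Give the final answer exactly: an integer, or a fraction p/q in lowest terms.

-244

Part I: 76483 = 11 * 17 * 409; sigma = (1 + 11) * (1 + 17) * (1 + 409) = 12 * 18 * 410 = 88560; answer 88560
Part II: R1 = 88560; r = 4; total draws C(9,5) = 126; favorable C(5,5) = 1; P = 1/126; answer 1/126
Part III: R2 = 1/126; threaded value p + q = 127; d = -5; -8*(-5)^2 + 7*(-5)^1 - 9 = (-200) + (-35) + (-9) = -244; answer -244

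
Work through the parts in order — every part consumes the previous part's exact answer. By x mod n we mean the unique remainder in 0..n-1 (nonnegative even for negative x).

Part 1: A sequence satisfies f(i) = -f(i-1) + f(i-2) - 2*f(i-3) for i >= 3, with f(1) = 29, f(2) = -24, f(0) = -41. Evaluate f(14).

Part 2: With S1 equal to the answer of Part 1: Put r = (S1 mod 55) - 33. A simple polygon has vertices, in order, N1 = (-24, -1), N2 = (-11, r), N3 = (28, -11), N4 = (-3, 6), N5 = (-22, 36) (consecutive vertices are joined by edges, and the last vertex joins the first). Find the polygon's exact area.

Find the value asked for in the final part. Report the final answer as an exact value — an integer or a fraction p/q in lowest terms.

2039/2

Part 1: f(3) = -1*(-24) + 1*(29) - 2*(-41) = 135; iterating: f(3)=135, f(4)=-217, f(5)=400, f(6)=-887, f(7)=1721, f(8)=-3408, f(9)=6903, f(10)=-13753, f(11)=27472, f(12)=-55031, f(13)=110009, f(14)=-219984; answer -219984
Part 2: S1 = -219984; r = -17; cross terms: (-24*-17 - -11*-1)=397, (-11*-11 - 28*-17)=597, (28*6 - -3*-11)=135, (-3*36 - -22*6)=24, (-22*-1 - -24*36)=886; twice the area = |2039| = 2039; area = 2039/2; answer 2039/2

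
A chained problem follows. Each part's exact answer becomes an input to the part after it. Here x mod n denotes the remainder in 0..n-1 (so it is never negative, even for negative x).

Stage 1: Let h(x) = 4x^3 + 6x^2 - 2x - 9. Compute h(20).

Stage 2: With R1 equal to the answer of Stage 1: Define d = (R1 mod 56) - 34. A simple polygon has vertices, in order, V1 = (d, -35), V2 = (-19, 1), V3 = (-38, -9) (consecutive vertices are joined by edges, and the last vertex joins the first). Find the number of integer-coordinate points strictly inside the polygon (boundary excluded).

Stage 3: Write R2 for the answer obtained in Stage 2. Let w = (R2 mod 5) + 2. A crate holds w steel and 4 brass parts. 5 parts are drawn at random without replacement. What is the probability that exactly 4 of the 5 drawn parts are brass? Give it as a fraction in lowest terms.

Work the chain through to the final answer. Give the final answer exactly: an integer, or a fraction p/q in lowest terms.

Stage 1: 4*(20)^3 + 6*(20)^2 - 2*(20)^1 - 9 = (32000) + (2400) + (-40) + (-9) = 34351; answer 34351
Stage 2: R1 = 34351; d = -11; cross terms: (-11*1 - -19*-35)=-676, (-19*-9 - -38*1)=209, (-38*-35 - -11*-9)=1231; twice the area = |764| = 764; area = 382; boundary points = 4 + 1 + 1 = 6; strictly interior points = area - boundary/2 + 1 = 380; answer 380
Stage 3: R2 = 380; w = 2; total draws C(6,5) = 6; favorable C(4,4)*C(2,1) = 2; P = 1/3; answer 1/3

1/3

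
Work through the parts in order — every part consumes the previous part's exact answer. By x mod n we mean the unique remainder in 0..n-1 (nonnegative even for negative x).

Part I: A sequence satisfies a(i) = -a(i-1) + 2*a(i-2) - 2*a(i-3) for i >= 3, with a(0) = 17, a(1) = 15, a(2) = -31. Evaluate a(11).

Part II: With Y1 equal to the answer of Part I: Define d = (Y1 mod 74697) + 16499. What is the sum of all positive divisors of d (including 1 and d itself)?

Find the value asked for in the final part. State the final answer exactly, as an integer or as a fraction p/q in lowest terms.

78960

Part I: a(3) = -1*(-31) + 2*(15) - 2*(17) = 27; iterating: a(3)=27, a(4)=-119, a(5)=235, a(6)=-527, a(7)=1235, a(8)=-2759, a(9)=6283, a(10)=-14271, a(11)=32355; answer 32355
Part II: Y1 = 32355; d = 48854; 48854 = 2 * 13 * 1879; sigma = (1 + 2) * (1 + 13) * (1 + 1879) = 3 * 14 * 1880 = 78960; answer 78960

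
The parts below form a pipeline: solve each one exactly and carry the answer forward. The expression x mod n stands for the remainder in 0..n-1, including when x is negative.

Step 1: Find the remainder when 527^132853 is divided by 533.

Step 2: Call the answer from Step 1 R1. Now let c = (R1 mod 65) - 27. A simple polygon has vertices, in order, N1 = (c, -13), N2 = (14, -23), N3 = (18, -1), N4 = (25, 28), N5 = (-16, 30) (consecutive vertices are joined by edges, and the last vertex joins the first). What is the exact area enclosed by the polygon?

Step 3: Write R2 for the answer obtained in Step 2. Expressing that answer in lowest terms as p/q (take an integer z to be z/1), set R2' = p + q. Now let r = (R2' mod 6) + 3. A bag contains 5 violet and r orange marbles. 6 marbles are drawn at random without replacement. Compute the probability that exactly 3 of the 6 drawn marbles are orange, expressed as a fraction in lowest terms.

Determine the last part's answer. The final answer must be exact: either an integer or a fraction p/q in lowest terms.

140/429

Step 1: squarings mod 533: 527^1=527, 527^2=36, 527^4=230, 527^8=133, 527^16=100, 527^32=406, 527^64=139, 527^128=133, 527^256=100, 527^512=406, 527^1024=139, 527^2048=133, 527^4096=100, 527^8192=406, 527^16384=139, 527^32768=133, 527^65536=100, 527^131072=406; 527^132853 = 527^1 * 527^4 * 527^16 * 527^32 * 527^64 * 527^128 * 527^512 * 527^1024 * 527^131072 = 345 (mod 533); answer 345
Step 2: R1 = 345; c = -7; cross terms: (-7*-23 - 14*-13)=343, (14*-1 - 18*-23)=400, (18*28 - 25*-1)=529, (25*30 - -16*28)=1198, (-16*-13 - -7*30)=418; twice the area = |2888| = 2888; area = 1444; answer 1444
Step 3: R2 = 1444; threaded value p + q = 1445; r = 8; total draws C(13,6) = 1716; favorable C(8,3)*C(5,3) = 560; P = 140/429; answer 140/429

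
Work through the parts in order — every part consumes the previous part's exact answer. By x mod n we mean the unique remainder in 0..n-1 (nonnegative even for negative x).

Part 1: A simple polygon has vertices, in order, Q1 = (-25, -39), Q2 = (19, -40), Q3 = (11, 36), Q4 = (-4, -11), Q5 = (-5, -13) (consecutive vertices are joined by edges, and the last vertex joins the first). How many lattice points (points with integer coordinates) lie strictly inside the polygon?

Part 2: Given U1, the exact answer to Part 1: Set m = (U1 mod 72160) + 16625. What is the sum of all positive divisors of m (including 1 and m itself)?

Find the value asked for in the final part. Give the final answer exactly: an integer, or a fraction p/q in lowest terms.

18480

Part 1: cross terms: (-25*-40 - 19*-39)=1741, (19*36 - 11*-40)=1124, (11*-11 - -4*36)=23, (-4*-13 - -5*-11)=-3, (-5*-39 - -25*-13)=-130; twice the area = |2755| = 2755; area = 2755/2; boundary points = 1 + 4 + 1 + 1 + 2 = 9; strictly interior points = area - boundary/2 + 1 = 1374; answer 1374
Part 2: U1 = 1374; m = 17999; 17999 = 41 * 439; sigma = (1 + 41) * (1 + 439) = 42 * 440 = 18480; answer 18480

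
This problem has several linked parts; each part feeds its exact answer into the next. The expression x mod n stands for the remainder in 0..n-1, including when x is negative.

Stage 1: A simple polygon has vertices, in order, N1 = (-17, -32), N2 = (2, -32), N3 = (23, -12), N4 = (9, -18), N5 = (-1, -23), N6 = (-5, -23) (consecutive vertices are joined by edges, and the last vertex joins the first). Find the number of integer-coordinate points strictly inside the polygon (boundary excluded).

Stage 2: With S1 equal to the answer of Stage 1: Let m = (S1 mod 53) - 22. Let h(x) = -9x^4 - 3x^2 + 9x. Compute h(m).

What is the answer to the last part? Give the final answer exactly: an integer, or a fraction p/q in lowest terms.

-752709

Stage 1: cross terms: (-17*-32 - 2*-32)=608, (2*-12 - 23*-32)=712, (23*-18 - 9*-12)=-306, (9*-23 - -1*-18)=-225, (-1*-23 - -5*-23)=-92, (-5*-32 - -17*-23)=-231; twice the area = |466| = 466; area = 233; boundary points = 19 + 1 + 2 + 5 + 4 + 3 = 34; strictly interior points = area - boundary/2 + 1 = 217; answer 217
Stage 2: S1 = 217; m = -17; -9*(-17)^4 - 3*(-17)^2 + 9*(-17)^1 = (-751689) + (-867) + (-153) = -752709; answer -752709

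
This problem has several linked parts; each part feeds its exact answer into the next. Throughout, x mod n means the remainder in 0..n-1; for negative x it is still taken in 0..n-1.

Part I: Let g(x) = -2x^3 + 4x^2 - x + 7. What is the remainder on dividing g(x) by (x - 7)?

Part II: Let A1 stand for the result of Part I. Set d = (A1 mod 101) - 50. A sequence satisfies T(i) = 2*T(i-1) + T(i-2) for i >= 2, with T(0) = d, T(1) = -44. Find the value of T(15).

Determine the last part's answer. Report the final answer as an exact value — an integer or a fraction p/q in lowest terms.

Part I: remainder = value at the root: -2*(7)^3 + 4*(7)^2 - 1*(7)^1 + 7 = (-686) + (196) + (-7) + (7) = -490; answer -490
Part II: A1 = -490; d = -35; T(2) = 2*(-44) + 1*(-35) = -123; iterating: T(2)=-123, T(3)=-290, T(4)=-703, T(5)=-1696, T(6)=-4095, T(7)=-9886, T(8)=-23867, T(9)=-57620, T(10)=-139107, T(11)=-335834, T(12)=-810775, T(13)=-1957384, T(14)=-4725543, T(15)=-11408470; answer -11408470

-11408470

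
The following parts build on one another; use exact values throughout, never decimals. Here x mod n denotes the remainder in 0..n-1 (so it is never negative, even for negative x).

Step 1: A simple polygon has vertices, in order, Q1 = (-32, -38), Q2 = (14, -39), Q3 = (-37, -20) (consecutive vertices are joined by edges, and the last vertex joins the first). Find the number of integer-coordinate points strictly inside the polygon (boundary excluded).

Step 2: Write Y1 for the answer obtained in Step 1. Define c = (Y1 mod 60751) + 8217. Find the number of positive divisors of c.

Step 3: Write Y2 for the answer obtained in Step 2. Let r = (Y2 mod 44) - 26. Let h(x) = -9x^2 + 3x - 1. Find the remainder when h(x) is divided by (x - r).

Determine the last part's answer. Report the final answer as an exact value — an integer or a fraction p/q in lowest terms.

-1807

Step 1: cross terms: (-32*-39 - 14*-38)=1780, (14*-20 - -37*-39)=-1723, (-37*-38 - -32*-20)=766; twice the area = |823| = 823; area = 823/2; boundary points = 1 + 1 + 1 = 3; strictly interior points = area - boundary/2 + 1 = 411; answer 411
Step 2: Y1 = 411; c = 8628; 8628 = 2^2 * 3 * 719; number of divisors = (2+1) * (1+1) * (1+1) = 12; answer 12
Step 3: Y2 = 12; r = -14; remainder = value at the root: -9*(-14)^2 + 3*(-14)^1 - 1 = (-1764) + (-42) + (-1) = -1807; answer -1807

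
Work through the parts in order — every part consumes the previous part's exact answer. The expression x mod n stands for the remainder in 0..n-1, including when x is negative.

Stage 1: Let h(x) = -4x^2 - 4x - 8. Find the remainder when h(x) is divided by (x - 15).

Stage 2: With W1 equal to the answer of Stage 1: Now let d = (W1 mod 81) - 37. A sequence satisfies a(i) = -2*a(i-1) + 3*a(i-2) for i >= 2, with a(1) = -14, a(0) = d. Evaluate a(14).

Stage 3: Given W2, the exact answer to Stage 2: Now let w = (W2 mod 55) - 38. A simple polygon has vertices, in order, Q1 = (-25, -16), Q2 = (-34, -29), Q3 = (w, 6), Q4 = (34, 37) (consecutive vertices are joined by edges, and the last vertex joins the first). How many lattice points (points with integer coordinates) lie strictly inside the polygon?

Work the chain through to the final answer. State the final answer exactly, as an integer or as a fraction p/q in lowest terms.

Stage 1: remainder = value at the root: -4*(15)^2 - 4*(15)^1 - 8 = (-900) + (-60) + (-8) = -968; answer -968
Stage 2: W1 = -968; d = -33; a(2) = -2*(-14) + 3*(-33) = -71; iterating: a(2)=-71, a(3)=100, a(4)=-413, a(5)=1126, a(6)=-3491, a(7)=10360, a(8)=-31193, a(9)=93466, a(10)=-280511, a(11)=841420, a(12)=-2524373, a(13)=7573006, a(14)=-22719131; answer -22719131
Stage 3: W2 = -22719131; w = 11; cross terms: (-25*-29 - -34*-16)=181, (-34*6 - 11*-29)=115, (11*37 - 34*6)=203, (34*-16 - -25*37)=381; twice the area = |880| = 880; area = 440; boundary points = 1 + 5 + 1 + 1 = 8; strictly interior points = area - boundary/2 + 1 = 437; answer 437

437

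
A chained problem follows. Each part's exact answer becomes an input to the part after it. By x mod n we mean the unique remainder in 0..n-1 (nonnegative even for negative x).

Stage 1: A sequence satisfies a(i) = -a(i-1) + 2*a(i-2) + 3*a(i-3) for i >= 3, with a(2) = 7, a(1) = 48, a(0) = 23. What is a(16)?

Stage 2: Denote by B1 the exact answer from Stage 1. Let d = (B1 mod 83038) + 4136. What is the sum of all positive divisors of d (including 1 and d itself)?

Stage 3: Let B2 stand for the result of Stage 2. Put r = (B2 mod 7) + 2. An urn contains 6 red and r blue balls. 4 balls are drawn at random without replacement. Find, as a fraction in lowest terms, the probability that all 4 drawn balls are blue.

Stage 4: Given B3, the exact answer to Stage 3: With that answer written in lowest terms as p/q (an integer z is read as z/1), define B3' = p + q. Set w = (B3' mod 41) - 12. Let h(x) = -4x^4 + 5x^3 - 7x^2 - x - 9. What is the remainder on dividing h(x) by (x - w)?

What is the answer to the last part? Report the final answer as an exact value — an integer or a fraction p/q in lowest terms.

-887203

Stage 1: a(3) = -1*(7) + 2*(48) + 3*(23) = 158; iterating: a(3)=158, a(4)=0, a(5)=337, a(6)=137, a(7)=537, a(8)=748, a(9)=737, a(10)=2370, a(11)=1348, a(12)=5603, a(13)=4203, a(14)=11047, a(15)=14168, a(16)=20535; answer 20535
Stage 2: B1 = 20535; d = 24671; 24671 is prime, so its only divisors are 1 and 24671; sigma = 1 + 24671 = 24672; answer 24672
Stage 3: B2 = 24672; r = 6; total draws C(12,4) = 495; favorable C(6,4) = 15; P = 1/33; answer 1/33
Stage 4: B3 = 1/33; threaded value p + q = 34; w = 22; remainder = value at the root: -4*(22)^4 + 5*(22)^3 - 7*(22)^2 - 1*(22)^1 - 9 = (-937024) + (53240) + (-3388) + (-22) + (-9) = -887203; answer -887203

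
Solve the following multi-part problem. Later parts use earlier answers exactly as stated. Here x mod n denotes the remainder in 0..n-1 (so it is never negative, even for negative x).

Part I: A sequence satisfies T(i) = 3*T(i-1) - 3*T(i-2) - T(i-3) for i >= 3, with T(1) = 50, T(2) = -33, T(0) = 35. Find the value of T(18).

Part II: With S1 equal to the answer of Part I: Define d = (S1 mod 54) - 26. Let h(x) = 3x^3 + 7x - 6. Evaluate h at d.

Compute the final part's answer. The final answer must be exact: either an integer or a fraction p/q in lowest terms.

-2256

Part I: T(3) = 3*(-33) - 3*(50) - 1*(35) = -284; iterating: T(3)=-284, T(4)=-803, T(5)=-1524, T(6)=-1879, T(7)=-262, T(8)=6375, T(9)=21790, T(10)=46507, T(11)=67776, T(12)=42017, T(13)=-123784, T(14)=-565179, T(15)=-1366202, T(16)=-2279285, T(17)=-2174070, T(18)=1681847; answer 1681847
Part II: S1 = 1681847; d = -9; 3*(-9)^3 + 7*(-9)^1 - 6 = (-2187) + (-63) + (-6) = -2256; answer -2256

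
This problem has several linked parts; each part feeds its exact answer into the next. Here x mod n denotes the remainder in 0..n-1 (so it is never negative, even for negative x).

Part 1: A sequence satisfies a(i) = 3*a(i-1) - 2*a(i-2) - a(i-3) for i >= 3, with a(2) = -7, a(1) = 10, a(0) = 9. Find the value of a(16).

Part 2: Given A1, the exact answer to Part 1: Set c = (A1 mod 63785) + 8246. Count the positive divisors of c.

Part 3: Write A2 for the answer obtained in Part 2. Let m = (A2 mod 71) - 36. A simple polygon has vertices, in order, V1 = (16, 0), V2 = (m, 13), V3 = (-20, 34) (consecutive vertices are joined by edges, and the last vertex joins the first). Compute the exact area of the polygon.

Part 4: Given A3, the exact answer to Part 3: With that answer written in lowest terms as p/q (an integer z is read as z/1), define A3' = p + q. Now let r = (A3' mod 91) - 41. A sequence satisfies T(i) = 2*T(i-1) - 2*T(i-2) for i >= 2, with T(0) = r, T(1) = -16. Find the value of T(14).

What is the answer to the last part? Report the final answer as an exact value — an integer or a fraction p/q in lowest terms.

Part 1: a(3) = 3*(-7) - 2*(10) - 1*(9) = -50; iterating: a(3)=-50, a(4)=-146, a(5)=-331, a(6)=-651, a(7)=-1145, a(8)=-1802, a(9)=-2465, a(10)=-2646, a(11)=-1206, a(12)=4139, a(13)=17475, a(14)=45353, a(15)=96970, a(16)=182729; answer 182729
Part 2: A1 = 182729; c = 63405; 63405 = 3^2 * 5 * 1409; number of divisors = (2+1) * (1+1) * (1+1) = 12; answer 12
Part 3: A2 = 12; m = -24; cross terms: (16*13 - -24*0)=208, (-24*34 - -20*13)=-556, (-20*0 - 16*34)=-544; twice the area = |-892| = 892; area = 446; answer 446
Part 4: A3 = 446; threaded value p + q = 447; r = 42; T(2) = 2*(-16) - 2*(42) = -116; iterating: T(2)=-116, T(3)=-200, T(4)=-168, T(5)=64, T(6)=464, T(7)=800, T(8)=672, T(9)=-256, T(10)=-1856, T(11)=-3200, T(12)=-2688, T(13)=1024, T(14)=7424; answer 7424

7424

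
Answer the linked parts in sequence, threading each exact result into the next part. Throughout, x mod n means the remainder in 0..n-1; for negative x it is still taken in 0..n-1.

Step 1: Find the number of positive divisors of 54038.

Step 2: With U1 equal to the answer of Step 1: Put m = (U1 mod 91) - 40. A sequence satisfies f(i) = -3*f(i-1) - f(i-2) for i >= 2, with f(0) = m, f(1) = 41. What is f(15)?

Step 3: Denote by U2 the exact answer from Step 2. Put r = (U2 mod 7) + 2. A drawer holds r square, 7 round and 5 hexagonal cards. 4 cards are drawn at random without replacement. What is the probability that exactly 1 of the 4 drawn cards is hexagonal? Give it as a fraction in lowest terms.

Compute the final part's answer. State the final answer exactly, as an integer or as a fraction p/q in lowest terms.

Step 1: 54038 = 2 * 41 * 659; number of divisors = (1+1) * (1+1) * (1+1) = 8; answer 8
Step 2: U1 = 8; m = -32; f(2) = -3*(41) - 1*(-32) = -91; iterating: f(2)=-91, f(3)=232, f(4)=-605, f(5)=1583, f(6)=-4144, f(7)=10849, f(8)=-28403, f(9)=74360, f(10)=-194677, f(11)=509671, f(12)=-1334336, f(13)=3493337, f(14)=-9145675, f(15)=23943688; answer 23943688
Step 3: U2 = 23943688; r = 8; total draws C(20,4) = 4845; favorable C(5,1)*C(15,3) = 2275; P = 455/969; answer 455/969

455/969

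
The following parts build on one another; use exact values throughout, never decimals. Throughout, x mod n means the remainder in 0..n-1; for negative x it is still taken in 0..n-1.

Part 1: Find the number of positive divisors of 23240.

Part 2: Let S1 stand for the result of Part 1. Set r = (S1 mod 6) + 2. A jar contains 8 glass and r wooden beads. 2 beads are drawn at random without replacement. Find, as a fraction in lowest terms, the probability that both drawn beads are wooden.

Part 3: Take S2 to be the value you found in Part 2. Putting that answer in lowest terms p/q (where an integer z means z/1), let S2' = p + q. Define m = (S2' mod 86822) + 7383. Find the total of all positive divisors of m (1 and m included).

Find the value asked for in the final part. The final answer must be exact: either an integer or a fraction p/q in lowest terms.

Part 1: 23240 = 2^3 * 5 * 7 * 83; number of divisors = (3+1) * (1+1) * (1+1) * (1+1) = 32; answer 32
Part 2: S1 = 32; r = 4; total draws C(12,2) = 66; favorable C(4,2) = 6; P = 1/11; answer 1/11
Part 3: S2 = 1/11; threaded value p + q = 12; m = 7395; 7395 = 3 * 5 * 17 * 29; sigma = (1 + 3) * (1 + 5) * (1 + 17) * (1 + 29) = 4 * 6 * 18 * 30 = 12960; answer 12960

12960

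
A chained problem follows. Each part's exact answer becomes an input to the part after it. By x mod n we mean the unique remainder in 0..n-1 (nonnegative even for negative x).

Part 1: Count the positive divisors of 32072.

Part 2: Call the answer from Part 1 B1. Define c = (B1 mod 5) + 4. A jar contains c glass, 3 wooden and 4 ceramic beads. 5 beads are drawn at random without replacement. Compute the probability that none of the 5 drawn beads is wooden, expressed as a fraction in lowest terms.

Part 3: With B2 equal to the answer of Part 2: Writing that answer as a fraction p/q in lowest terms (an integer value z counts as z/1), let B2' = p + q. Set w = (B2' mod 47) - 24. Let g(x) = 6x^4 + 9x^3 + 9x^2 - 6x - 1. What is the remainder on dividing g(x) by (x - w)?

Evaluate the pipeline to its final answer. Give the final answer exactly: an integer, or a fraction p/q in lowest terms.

891719

Part 1: 32072 = 2^3 * 19 * 211; number of divisors = (3+1) * (1+1) * (1+1) = 16; answer 16
Part 2: B1 = 16; c = 5; total draws C(12,5) = 792; favorable C(9,5) = 126; P = 7/44; answer 7/44
Part 3: B2 = 7/44; threaded value p + q = 51; w = -20; remainder = value at the root: 6*(-20)^4 + 9*(-20)^3 + 9*(-20)^2 - 6*(-20)^1 - 1 = (960000) + (-72000) + (3600) + (120) + (-1) = 891719; answer 891719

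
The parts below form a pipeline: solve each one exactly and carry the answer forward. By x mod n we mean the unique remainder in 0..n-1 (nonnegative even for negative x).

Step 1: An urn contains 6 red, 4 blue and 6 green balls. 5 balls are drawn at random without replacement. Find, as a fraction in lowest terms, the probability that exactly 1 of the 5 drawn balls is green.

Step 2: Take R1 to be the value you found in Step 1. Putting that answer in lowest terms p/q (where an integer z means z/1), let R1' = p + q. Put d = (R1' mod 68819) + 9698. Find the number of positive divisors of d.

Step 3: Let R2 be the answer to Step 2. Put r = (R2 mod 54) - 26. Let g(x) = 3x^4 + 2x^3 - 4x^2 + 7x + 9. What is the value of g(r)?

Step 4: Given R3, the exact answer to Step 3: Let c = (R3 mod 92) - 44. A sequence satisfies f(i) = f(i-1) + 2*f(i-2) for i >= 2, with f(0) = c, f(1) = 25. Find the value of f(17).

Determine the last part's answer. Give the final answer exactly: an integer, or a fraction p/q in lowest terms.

-349495

Step 1: total draws C(16,5) = 4368; favorable C(6,1)*C(10,4) = 1260; P = 15/52; answer 15/52
Step 2: R1 = 15/52; threaded value p + q = 67; d = 9765; 9765 = 3^2 * 5 * 7 * 31; number of divisors = (2+1) * (1+1) * (1+1) * (1+1) = 24; answer 24
Step 3: R2 = 24; r = -2; 3*(-2)^4 + 2*(-2)^3 - 4*(-2)^2 + 7*(-2)^1 + 9 = (48) + (-16) + (-16) + (-14) + (9) = 11; answer 11
Step 4: R3 = 11; c = -33; f(2) = 1*(25) + 2*(-33) = -41; iterating: f(2)=-41, f(3)=9, f(4)=-73, f(5)=-55, f(6)=-201, f(7)=-311, f(8)=-713, f(9)=-1335, f(10)=-2761, f(11)=-5431, f(12)=-10953, f(13)=-21815, f(14)=-43721, f(15)=-87351, f(16)=-174793, f(17)=-349495; answer -349495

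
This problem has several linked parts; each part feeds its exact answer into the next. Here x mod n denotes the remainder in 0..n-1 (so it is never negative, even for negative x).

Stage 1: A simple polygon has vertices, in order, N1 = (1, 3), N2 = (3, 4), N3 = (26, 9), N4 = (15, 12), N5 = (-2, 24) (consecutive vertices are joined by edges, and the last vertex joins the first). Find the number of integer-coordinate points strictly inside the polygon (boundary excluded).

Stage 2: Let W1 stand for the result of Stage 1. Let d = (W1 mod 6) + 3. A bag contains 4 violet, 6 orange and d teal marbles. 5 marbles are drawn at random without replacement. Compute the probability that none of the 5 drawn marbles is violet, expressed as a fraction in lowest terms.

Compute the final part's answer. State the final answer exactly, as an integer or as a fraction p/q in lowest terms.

14/143

Stage 1: cross terms: (1*4 - 3*3)=-5, (3*9 - 26*4)=-77, (26*12 - 15*9)=177, (15*24 - -2*12)=384, (-2*3 - 1*24)=-30; twice the area = |449| = 449; area = 449/2; boundary points = 1 + 1 + 1 + 1 + 3 = 7; strictly interior points = area - boundary/2 + 1 = 222; answer 222
Stage 2: W1 = 222; d = 3; total draws C(13,5) = 1287; favorable C(9,5) = 126; P = 14/143; answer 14/143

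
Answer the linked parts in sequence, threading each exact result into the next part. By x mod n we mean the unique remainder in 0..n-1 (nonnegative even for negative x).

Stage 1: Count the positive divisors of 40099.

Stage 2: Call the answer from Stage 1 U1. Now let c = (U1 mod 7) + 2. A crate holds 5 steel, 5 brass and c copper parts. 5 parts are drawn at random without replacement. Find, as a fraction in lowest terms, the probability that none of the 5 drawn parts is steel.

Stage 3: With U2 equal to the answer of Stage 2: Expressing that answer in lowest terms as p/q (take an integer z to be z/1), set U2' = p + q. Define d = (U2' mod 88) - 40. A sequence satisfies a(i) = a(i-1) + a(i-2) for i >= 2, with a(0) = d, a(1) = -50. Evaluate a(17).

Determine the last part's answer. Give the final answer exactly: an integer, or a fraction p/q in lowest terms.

Stage 1: 40099 is prime, so its only divisors are 1 and 40099; count = 2; answer 2
Stage 2: U1 = 2; c = 4; total draws C(14,5) = 2002; favorable C(9,5) = 126; P = 9/143; answer 9/143
Stage 3: U2 = 9/143; threaded value p + q = 152; d = 24; a(2) = 1*(-50) + 1*(24) = -26; iterating: a(2)=-26, a(3)=-76, a(4)=-102, a(5)=-178, a(6)=-280, a(7)=-458, a(8)=-738, a(9)=-1196, a(10)=-1934, a(11)=-3130, a(12)=-5064, a(13)=-8194, a(14)=-13258, a(15)=-21452, a(16)=-34710, a(17)=-56162; answer -56162

-56162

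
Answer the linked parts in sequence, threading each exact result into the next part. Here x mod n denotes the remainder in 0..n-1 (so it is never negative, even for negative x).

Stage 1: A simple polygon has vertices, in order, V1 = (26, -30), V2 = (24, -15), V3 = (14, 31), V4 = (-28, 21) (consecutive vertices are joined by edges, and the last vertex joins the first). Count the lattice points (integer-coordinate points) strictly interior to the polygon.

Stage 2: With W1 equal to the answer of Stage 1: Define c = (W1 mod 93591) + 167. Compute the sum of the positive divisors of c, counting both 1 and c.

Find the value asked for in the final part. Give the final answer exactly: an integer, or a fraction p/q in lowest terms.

Stage 1: cross terms: (26*-15 - 24*-30)=330, (24*31 - 14*-15)=954, (14*21 - -28*31)=1162, (-28*-30 - 26*21)=294; twice the area = |2740| = 2740; area = 1370; boundary points = 1 + 2 + 2 + 3 = 8; strictly interior points = area - boundary/2 + 1 = 1367; answer 1367
Stage 2: W1 = 1367; c = 1534; 1534 = 2 * 13 * 59; sigma = (1 + 2) * (1 + 13) * (1 + 59) = 3 * 14 * 60 = 2520; answer 2520

2520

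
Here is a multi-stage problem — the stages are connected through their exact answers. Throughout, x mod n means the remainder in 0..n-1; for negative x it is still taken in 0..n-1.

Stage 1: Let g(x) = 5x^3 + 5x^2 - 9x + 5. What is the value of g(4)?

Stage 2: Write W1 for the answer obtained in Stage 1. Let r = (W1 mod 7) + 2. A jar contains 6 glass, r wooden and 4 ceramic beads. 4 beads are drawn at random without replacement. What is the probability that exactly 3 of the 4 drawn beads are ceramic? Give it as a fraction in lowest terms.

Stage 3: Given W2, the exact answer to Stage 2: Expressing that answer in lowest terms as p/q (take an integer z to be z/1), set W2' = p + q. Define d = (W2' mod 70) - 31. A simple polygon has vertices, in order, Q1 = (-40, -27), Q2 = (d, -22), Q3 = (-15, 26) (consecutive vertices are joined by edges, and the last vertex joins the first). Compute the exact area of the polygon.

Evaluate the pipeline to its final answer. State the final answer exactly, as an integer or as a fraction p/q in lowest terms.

Stage 1: 5*(4)^3 + 5*(4)^2 - 9*(4)^1 + 5 = (320) + (80) + (-36) + (5) = 369; answer 369
Stage 2: W1 = 369; r = 7; total draws C(17,4) = 2380; favorable C(4,3)*C(13,1) = 52; P = 13/595; answer 13/595
Stage 3: W2 = 13/595; threaded value p + q = 608; d = 17; cross terms: (-40*-22 - 17*-27)=1339, (17*26 - -15*-22)=112, (-15*-27 - -40*26)=1445; twice the area = |2896| = 2896; area = 1448; answer 1448

1448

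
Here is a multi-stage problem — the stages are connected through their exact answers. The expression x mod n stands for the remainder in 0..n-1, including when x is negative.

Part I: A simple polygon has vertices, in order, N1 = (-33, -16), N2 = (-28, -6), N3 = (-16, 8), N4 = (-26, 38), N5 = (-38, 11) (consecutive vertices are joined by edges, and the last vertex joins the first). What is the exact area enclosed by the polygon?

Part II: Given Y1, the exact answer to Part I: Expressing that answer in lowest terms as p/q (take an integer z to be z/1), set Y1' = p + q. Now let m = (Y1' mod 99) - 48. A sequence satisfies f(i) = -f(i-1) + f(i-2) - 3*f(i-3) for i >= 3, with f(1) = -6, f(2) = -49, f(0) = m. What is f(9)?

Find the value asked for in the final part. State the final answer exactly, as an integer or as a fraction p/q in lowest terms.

822

Part I: cross terms: (-33*-6 - -28*-16)=-250, (-28*8 - -16*-6)=-320, (-16*38 - -26*8)=-400, (-26*11 - -38*38)=1158, (-38*-16 - -33*11)=971; twice the area = |1159| = 1159; area = 1159/2; answer 1159/2
Part II: Y1 = 1159/2; threaded value p + q = 1161; m = 24; f(3) = -1*(-49) + 1*(-6) - 3*(24) = -29; iterating: f(3)=-29, f(4)=-2, f(5)=120, f(6)=-35, f(7)=161, f(8)=-556, f(9)=822; answer 822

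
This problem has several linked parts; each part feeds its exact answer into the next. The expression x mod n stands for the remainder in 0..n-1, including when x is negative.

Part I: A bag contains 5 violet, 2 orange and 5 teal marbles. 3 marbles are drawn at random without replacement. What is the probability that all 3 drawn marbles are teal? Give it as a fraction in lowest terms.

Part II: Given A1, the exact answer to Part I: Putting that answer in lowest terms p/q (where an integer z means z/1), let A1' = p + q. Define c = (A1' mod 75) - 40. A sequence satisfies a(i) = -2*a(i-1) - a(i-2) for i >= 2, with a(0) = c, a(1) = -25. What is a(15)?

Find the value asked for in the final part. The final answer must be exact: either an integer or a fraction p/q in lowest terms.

Part I: total draws C(12,3) = 220; favorable C(5,3) = 10; P = 1/22; answer 1/22
Part II: A1 = 1/22; threaded value p + q = 23; c = -17; a(2) = -2*(-25) - 1*(-17) = 67; iterating: a(2)=67, a(3)=-109, a(4)=151, a(5)=-193, a(6)=235, a(7)=-277, a(8)=319, a(9)=-361, a(10)=403, a(11)=-445, a(12)=487, a(13)=-529, a(14)=571, a(15)=-613; answer -613

-613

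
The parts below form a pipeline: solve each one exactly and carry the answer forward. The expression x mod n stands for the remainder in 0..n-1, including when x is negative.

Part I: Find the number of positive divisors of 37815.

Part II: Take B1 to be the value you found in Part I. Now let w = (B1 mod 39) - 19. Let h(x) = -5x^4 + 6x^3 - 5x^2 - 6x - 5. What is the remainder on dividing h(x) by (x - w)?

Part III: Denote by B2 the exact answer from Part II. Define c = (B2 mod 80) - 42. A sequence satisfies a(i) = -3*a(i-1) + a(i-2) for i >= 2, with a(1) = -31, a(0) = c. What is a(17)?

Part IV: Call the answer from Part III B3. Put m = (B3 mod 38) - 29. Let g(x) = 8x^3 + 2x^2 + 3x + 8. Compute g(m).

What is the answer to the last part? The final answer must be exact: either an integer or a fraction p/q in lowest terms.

-17269

Part I: 37815 = 3 * 5 * 2521; number of divisors = (1+1) * (1+1) * (1+1) = 8; answer 8
Part II: B1 = 8; w = -11; remainder = value at the root: -5*(-11)^4 + 6*(-11)^3 - 5*(-11)^2 - 6*(-11)^1 - 5 = (-73205) + (-7986) + (-605) + (66) + (-5) = -81735; answer -81735
Part III: B2 = -81735; c = -17; a(2) = -3*(-31) + 1*(-17) = 76; iterating: a(2)=76, a(3)=-259, a(4)=853, a(5)=-2818, a(6)=9307, a(7)=-30739, a(8)=101524, a(9)=-335311, a(10)=1107457, a(11)=-3657682, a(12)=12080503, a(13)=-39899191, a(14)=131778076, a(15)=-435233419, a(16)=1437478333, a(17)=-4747668418; answer -4747668418
Part IV: B3 = -4747668418; m = -13; 8*(-13)^3 + 2*(-13)^2 + 3*(-13)^1 + 8 = (-17576) + (338) + (-39) + (8) = -17269; answer -17269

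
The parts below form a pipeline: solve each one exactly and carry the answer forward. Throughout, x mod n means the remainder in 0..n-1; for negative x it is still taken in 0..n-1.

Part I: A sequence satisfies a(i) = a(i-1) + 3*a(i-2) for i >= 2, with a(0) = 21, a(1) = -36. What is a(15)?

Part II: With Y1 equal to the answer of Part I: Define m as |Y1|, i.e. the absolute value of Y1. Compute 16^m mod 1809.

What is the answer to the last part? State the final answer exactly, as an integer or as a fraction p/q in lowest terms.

1648

Part I: a(2) = 1*(-36) + 3*(21) = 27; iterating: a(2)=27, a(3)=-81, a(4)=0, a(5)=-243, a(6)=-243, a(7)=-972, a(8)=-1701, a(9)=-4617, a(10)=-9720, a(11)=-23571, a(12)=-52731, a(13)=-123444, a(14)=-281637, a(15)=-651969; answer -651969
Part II: Y1 = -651969; m = 651969; squarings mod 1809: 16^1=16, 16^2=256, 16^4=412, 16^8=1507, 16^16=754, 16^32=490, 16^64=1312, 16^128=985, 16^256=601, 16^512=1210, 16^1024=619, 16^2048=1462, 16^4096=1015, 16^8192=904, 16^16384=1357, 16^32768=1696, 16^65536=106, 16^131072=382, 16^262144=1204, 16^524288=607; 16^651969 = 16^1 * 16^64 * 16^128 * 16^512 * 16^4096 * 16^8192 * 16^16384 * 16^32768 * 16^65536 * 16^524288 = 1648 (mod 1809); answer 1648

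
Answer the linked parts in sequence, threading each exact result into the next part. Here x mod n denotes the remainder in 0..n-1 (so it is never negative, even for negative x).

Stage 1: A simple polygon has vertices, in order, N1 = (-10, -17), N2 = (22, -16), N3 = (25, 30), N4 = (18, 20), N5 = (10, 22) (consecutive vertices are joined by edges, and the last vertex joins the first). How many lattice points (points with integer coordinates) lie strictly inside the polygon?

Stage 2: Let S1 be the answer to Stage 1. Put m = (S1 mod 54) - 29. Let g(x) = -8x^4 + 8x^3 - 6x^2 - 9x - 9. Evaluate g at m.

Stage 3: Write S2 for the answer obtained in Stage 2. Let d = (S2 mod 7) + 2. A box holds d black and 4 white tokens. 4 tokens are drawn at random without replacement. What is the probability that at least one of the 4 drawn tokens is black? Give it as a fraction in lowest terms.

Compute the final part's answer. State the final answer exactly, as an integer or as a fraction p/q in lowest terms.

Stage 1: cross terms: (-10*-16 - 22*-17)=534, (22*30 - 25*-16)=1060, (25*20 - 18*30)=-40, (18*22 - 10*20)=196, (10*-17 - -10*22)=50; twice the area = |1800| = 1800; area = 900; boundary points = 1 + 1 + 1 + 2 + 1 = 6; strictly interior points = area - boundary/2 + 1 = 898; answer 898
Stage 2: S1 = 898; m = 5; -8*(5)^4 + 8*(5)^3 - 6*(5)^2 - 9*(5)^1 - 9 = (-5000) + (1000) + (-150) + (-45) + (-9) = -4204; answer -4204
Stage 3: S2 = -4204; d = 5; total draws C(9,4) = 126; complement C(4,4) = 1; favorable 126 - 1 = 125; P = 125/126; answer 125/126

125/126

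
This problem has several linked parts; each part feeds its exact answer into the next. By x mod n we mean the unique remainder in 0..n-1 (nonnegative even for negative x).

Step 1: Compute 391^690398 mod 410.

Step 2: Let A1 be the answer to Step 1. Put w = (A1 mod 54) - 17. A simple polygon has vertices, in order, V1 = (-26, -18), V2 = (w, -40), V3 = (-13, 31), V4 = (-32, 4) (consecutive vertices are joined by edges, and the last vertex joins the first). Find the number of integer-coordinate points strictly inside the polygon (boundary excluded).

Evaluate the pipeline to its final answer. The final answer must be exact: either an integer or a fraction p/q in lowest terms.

1499

Step 1: squarings mod 410: 391^1=391, 391^2=361, 391^4=351, 391^8=201, 391^16=221, 391^32=51, 391^64=141, 391^128=201, 391^256=221, 391^512=51, 391^1024=141, 391^2048=201, 391^4096=221, 391^8192=51, 391^16384=141, 391^32768=201, 391^65536=221, 391^131072=51, 391^262144=141, 391^524288=201; 391^690398 = 391^2 * 391^4 * 391^8 * 391^16 * 391^64 * 391^128 * 391^2048 * 391^32768 * 391^131072 * 391^524288 = 251 (mod 410); answer 251
Step 2: A1 = 251; w = 18; cross terms: (-26*-40 - 18*-18)=1364, (18*31 - -13*-40)=38, (-13*4 - -32*31)=940, (-32*-18 - -26*4)=680; twice the area = |3022| = 3022; area = 1511; boundary points = 22 + 1 + 1 + 2 = 26; strictly interior points = area - boundary/2 + 1 = 1499; answer 1499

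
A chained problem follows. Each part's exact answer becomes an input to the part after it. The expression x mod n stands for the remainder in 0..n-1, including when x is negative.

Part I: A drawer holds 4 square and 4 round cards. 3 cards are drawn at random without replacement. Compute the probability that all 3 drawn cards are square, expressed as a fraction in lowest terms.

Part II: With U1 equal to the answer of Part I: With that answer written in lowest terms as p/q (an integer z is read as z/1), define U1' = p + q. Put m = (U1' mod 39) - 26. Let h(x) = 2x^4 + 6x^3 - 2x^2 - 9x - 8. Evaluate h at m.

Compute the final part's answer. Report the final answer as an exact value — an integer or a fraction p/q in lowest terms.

Part I: total draws C(8,3) = 56; favorable C(4,3) = 4; P = 1/14; answer 1/14
Part II: U1 = 1/14; threaded value p + q = 15; m = -11; 2*(-11)^4 + 6*(-11)^3 - 2*(-11)^2 - 9*(-11)^1 - 8 = (29282) + (-7986) + (-242) + (99) + (-8) = 21145; answer 21145

21145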